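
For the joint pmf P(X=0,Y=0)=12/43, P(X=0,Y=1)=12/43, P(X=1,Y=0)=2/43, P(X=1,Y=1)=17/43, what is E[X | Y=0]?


P(Y=0) = 14/43
E[X|Y=0] = (0*12 + 1*2)/14 = 2/14 = 1/7

1/7


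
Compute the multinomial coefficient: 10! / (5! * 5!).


10! = 3628800
Denominator: 5!=120 * 5!=120
Coefficient = 3628800 / 14400 = 252

252


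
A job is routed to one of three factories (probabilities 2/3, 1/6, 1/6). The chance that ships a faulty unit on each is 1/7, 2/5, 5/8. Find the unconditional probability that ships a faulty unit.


P(A) = P(A|B1)P(B1) + P(A|B2)P(B2) + P(A|B3)P(B3)
= 1/7*2/3 + 2/5*1/6 + 5/8*1/6
= 2/21 + 1/15 + 5/48 = 149/560

149/560


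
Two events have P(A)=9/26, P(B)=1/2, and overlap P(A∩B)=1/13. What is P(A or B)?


P(A∪B) = P(A) + P(B) - P(A∩B)
= 9/26 + 1/2 - 1/13 = 10/13

10/13


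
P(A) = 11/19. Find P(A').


P(A') = 1 - P(A) = 1 - 11/19 = 8/19

8/19


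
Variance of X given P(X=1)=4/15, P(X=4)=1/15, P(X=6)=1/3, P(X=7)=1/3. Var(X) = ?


E[X] = 73/15, E[X^2] = 89/3
Var(X) = E[X^2] - (E[X])^2 = 89/3 - (73/15)^2 = 1346/225

1346/225


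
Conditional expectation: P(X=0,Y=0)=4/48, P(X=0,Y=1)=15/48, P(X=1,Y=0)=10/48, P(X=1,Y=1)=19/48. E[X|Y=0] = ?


P(Y=0) = 14/48
E[X|Y=0] = (0*4 + 1*10)/14 = 10/14 = 5/7

5/7


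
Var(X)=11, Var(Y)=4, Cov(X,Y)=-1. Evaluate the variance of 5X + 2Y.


Var(5X + 2Y) = 5^2*Var(X) + 2^2*Var(Y) + 2*5*2*Cov(X,Y)
= 25*11 + 4*4 + 20*(-1)
= 275 + 16 - 20 = 271

271


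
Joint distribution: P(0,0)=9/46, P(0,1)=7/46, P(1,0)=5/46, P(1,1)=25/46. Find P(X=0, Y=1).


Read from table: P(X=0, Y=1) = 7/46

7/46


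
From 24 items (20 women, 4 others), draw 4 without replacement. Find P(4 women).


P(X=4) = C(20,4)*C(4,0) / C(24,4)
= 4845*1 / 10626
= 4845/10626 = 1615/3542

1615/3542


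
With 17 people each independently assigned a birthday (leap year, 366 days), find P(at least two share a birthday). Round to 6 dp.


P(all different) = prod((366-i)/366 for i=0..16) = 0.685712
P(at least one match) = 1 - 0.685712 = 0.314288

0.314288


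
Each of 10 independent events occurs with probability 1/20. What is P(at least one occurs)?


P(at least one) = 1 - P(none)
P(none) = (1 - 1/20)^10 = (19/20)^10 = 6131066257801/10240000000000
P(at least one) = 1 - 6131066257801/10240000000000 = 4108933742199/10240000000000

4108933742199/10240000000000


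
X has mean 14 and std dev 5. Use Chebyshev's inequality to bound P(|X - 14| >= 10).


k = 10/5 = 2
Chebyshev: P(|X-mu| >= k*sigma) <= 1/k^2 = 1/2^2 = 1/4

1/4


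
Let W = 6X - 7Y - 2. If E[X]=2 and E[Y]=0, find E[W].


E[6X - 7Y - 2] = 6*E[X] - 7*E[Y] - 2
= (6)*(2) + (-7)*(0) + (-2)
= 12 + 0 - 2 = 10

10


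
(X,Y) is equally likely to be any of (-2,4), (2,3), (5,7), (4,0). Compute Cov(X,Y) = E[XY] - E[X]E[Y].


E[X]=9/4, E[Y]=7/2, E[XY]=33/4
Cov(X,Y) = E[XY] - E[X]E[Y] = 33/4 - 9/4*7/2 = 3/8

3/8


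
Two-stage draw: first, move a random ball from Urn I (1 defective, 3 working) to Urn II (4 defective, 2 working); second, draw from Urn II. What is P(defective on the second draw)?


P(transfer defective) = 1/4; P(transfer working) = 3/4
If defective transferred: Urn II has 5 defective of 7, so P(defective|defective moved) = 5/7
If working transferred: Urn II has 4 defective of 7, so P(defective|working moved) = 4/7
By total probability: P(defective) = 1/4*5/7 + 3/4*4/7 = 17/28

17/28


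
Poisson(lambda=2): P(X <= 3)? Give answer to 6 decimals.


P(X<=3) = e^(-2)*2^0/0! + e^(-2)*2^1/1! + e^(-2)*2^2/2! + e^(-2)*2^3/3!
≈ 0.1353352832 + 0.2706705665 + 0.2706705665 + 0.1804470443
= 0.8571234605
≈ 0.857123

0.857123


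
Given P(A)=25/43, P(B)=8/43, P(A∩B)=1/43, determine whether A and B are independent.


P(A)*P(B) = 25/43*8/43 = 200/1849
P(A∩B) = 1/43 != 200/1849, so not independent

No, A and B are not independent


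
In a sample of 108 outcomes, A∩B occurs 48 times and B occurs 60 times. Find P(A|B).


P(A|B) = P(A∩B)/P(B) = (48/108)/(60/108) = 48/60 = 4/5

4/5


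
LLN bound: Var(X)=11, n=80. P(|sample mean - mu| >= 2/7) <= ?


Var(Xbar) = Var(X)/n = 11/80
Chebyshev: P(|Xbar-mu| >= 2/7) <= Var(Xbar)/(2/7)^2 = (11/80)/(4/49) = 539/320
Bound exceeds 1, so trivial bound: 1

1


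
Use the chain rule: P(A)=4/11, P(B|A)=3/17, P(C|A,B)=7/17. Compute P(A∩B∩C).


P(A∩B∩C) = P(A) * P(B|A) * P(C|A∩B)
= 4/11 * 3/17 * 7/17
= 12/187 * 7/17 = 84/3179

84/3179


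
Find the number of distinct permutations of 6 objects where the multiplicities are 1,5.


6! = 720
Denominator: 1!=1 * 5!=120
Coefficient = 720 / 120 = 6

6


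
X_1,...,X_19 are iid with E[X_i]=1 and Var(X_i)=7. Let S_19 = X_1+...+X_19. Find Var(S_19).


By independence, Var(S_n) = n*Var(X_1) = 19*7 = 133

133


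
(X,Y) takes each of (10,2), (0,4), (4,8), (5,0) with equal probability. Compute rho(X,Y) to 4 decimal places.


Cov(X,Y) = -3.6250, Var(X) = 12.6875, Var(Y) = 8.7500
rho = Cov/(sqrt(VarX)*sqrt(VarY)) = -0.3440

-0.3440


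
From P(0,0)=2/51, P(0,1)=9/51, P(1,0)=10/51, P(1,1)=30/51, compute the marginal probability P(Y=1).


P(Y=1) = P(0,1)+P(1,1) = 9/51 + 30/51 = 39/51 = 13/17

13/17


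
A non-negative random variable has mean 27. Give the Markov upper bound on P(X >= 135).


Markov: P(X >= a) <= E[X]/a
P(X >= 135) <= 27/135 = 1/5

1/5


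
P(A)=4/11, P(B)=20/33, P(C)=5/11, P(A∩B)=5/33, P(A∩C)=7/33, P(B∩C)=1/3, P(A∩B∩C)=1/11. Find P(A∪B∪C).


P(A∪B∪C) = P(A)+P(B)+P(C) - P(AB)-P(AC)-P(BC) + P(ABC)
= 4/11+20/33+5/11 - 5/33-7/33-1/3 + 1/11
= 9/11

9/11


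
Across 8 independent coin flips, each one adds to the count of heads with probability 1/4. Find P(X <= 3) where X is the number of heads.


P(X<=3) = P(X=0) + P(X=1) + P(X=2) + P(X=3)
= 6561/65536 + 2187/8192 + 5103/16384 + 1701/8192
= 58077/65536

58077/65536


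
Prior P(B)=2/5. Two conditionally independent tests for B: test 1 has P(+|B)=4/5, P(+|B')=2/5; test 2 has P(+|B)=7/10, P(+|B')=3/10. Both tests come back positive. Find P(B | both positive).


After test 1: P(+) = 4/5*2/5 + 2/5*3/5 = 14/25
P(B|+) = (8/25)/(14/25) = 4/7
After test 2 (use post1 as new prior): P(+) = 7/10*4/7 + 3/10*3/7 = 37/70
P(B|+,+) = (2/5)/(37/70) = 28/37

28/37


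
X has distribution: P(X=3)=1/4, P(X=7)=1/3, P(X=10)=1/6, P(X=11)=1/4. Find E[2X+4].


E[2X+4] = sum(g(x)*P(x))
= 10*1/4 + 18*1/3 + 24*1/6 + 26*1/4
= 19

19


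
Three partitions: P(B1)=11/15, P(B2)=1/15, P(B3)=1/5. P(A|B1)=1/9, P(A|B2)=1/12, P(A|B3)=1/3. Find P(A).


P(A) = P(A|B1)P(B1) + P(A|B2)P(B2) + P(A|B3)P(B3)
= 1/9*11/15 + 1/12*1/15 + 1/3*1/5
= 11/135 + 1/180 + 1/15 = 83/540

83/540


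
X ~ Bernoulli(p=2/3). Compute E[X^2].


For Bernoulli: X in {0,1}
E[X^2] = 0^2*(1-2/3) + 1^2*2/3 = 2/3

2/3


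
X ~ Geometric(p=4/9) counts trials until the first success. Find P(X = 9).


P(X=9) = (1-p)^8 * p = (5/9)^8 * 4/9
= 390625/43046721 * 4/9 = 1562500/387420489

1562500/387420489


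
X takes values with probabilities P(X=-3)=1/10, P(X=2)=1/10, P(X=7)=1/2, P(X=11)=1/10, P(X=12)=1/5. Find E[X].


E[X] = sum(x * P(x))
= -3*1/10 + 2*1/10 + 7*1/2 + 11*1/10 + 12*1/5
= 69/10

69/10


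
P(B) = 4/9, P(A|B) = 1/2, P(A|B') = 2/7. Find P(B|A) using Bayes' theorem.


P(A) = P(A|B)P(B) + P(A|B')P(B') = 1/2*4/9 + 2/7*5/9 = 8/21
P(B|A) = P(A|B)P(B)/P(A) = (2/9)/(8/21) = 7/12

7/12


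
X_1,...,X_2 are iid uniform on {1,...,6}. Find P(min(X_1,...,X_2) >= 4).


P(min >= 4) = P(all X_i >= 4) = (P(X_1 >= 4))^2
= (3/6)^2 = (1/2)^2 = 1/4

1/4


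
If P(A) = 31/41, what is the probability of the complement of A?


P(A') = 1 - P(A) = 1 - 31/41 = 10/41

10/41


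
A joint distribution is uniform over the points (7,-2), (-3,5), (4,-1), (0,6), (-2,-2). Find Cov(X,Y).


E[X]=6/5, E[Y]=6/5, E[XY]=-29/5
Cov(X,Y) = E[XY] - E[X]E[Y] = -29/5 - 6/5*6/5 = -181/25

-181/25


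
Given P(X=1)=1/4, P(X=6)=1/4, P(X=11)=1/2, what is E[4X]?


E[4X] = sum(g(x)*P(x))
= 4*1/4 + 24*1/4 + 44*1/2
= 29

29


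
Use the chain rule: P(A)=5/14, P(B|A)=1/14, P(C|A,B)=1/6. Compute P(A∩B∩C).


P(A∩B∩C) = P(A) * P(B|A) * P(C|A∩B)
= 5/14 * 1/14 * 1/6
= 5/196 * 1/6 = 5/1176

5/1176


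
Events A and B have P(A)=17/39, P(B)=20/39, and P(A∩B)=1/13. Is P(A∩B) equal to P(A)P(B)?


P(A)*P(B) = 17/39*20/39 = 340/1521
P(A∩B) = 1/13 != 340/1521, so not independent

No, A and B are not independent


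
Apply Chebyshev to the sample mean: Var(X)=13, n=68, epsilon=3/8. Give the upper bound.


Var(Xbar) = Var(X)/n = 13/68
Chebyshev: P(|Xbar-mu| >= 3/8) <= Var(Xbar)/(3/8)^2 = (13/68)/(9/64) = 208/153
Bound exceeds 1, so trivial bound: 1

1


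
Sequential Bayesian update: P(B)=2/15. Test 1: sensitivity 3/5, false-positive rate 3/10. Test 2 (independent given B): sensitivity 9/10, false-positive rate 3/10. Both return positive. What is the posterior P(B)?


After test 1: P(+) = 3/5*2/15 + 3/10*13/15 = 17/50
P(B|+) = (2/25)/(17/50) = 4/17
After test 2 (use post1 as new prior): P(+) = 9/10*4/17 + 3/10*13/17 = 15/34
P(B|+,+) = (18/85)/(15/34) = 12/25

12/25


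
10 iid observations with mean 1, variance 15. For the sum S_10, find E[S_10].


E[S_n] = n*E[X_1] = 10*1 = 10

10


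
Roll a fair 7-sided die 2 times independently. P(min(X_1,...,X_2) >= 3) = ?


P(min >= 3) = P(all X_i >= 3) = (P(X_1 >= 3))^2
= (5/7)^2 = 25/49

25/49


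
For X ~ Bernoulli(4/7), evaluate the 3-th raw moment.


For Bernoulli: X in {0,1}
E[X^3] = 0^3*(1-4/7) + 1^3*4/7 = 4/7

4/7


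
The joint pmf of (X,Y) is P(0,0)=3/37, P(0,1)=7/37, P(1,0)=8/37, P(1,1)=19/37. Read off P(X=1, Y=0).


Read from table: P(X=1, Y=0) = 8/37

8/37


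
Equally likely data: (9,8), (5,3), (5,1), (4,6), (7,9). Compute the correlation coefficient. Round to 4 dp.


Cov(X,Y) = 3.4000, Var(X) = 3.2000, Var(Y) = 9.0400
rho = Cov/(sqrt(VarX)*sqrt(VarY)) = 0.6321

0.6321


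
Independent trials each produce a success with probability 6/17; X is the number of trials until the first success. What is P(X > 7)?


P(X > 7) = P(first 7 trials all fail) = (1-p)^7 = (11/17)^7 = 19487171/410338673

19487171/410338673


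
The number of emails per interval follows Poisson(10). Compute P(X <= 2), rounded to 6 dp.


P(X<=2) = e^(-10)*10^0/0! + e^(-10)*10^1/1! + e^(-10)*10^2/2!
≈ 0.0000453999 + 0.0004539993 + 0.0022699965
= 0.0027693957
≈ 0.002769

0.002769


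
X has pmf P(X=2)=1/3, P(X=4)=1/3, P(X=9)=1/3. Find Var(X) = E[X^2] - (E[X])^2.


E[X] = 5, E[X^2] = 101/3
Var(X) = E[X^2] - (E[X])^2 = 101/3 - (5)^2 = 26/3

26/3


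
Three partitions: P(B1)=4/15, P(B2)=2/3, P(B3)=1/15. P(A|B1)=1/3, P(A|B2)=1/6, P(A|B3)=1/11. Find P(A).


P(A) = P(A|B1)P(B1) + P(A|B2)P(B2) + P(A|B3)P(B3)
= 1/3*4/15 + 1/6*2/3 + 1/11*1/15
= 4/45 + 1/9 + 1/165 = 34/165

34/165


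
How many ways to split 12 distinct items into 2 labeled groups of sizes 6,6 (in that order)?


12! = 479001600
Denominator: 6!=720 * 6!=720
Coefficient = 479001600 / 518400 = 924

924


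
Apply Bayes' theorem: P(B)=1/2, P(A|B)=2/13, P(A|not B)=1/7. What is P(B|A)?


P(A) = P(A|B)P(B) + P(A|B')P(B') = 2/13*1/2 + 1/7*1/2 = 27/182
P(B|A) = P(A|B)P(B)/P(A) = (1/13)/(27/182) = 14/27

14/27


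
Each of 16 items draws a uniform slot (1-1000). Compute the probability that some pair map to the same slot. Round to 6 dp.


P(all different) = prod((1000-i)/1000 for i=0..15) = 0.886366
P(at least one match) = 1 - 0.886366 = 0.113634

0.113634


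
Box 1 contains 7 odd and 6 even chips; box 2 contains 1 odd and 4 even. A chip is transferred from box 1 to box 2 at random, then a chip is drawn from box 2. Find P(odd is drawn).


P(transfer odd) = 7/13; P(transfer even) = 6/13
If odd transferred: Urn II has 2 odd of 6, so P(odd|odd moved) = 1/3
If even transferred: Urn II has 1 odd of 6, so P(odd|even moved) = 1/6
By total probability: P(odd) = 7/13*1/3 + 6/13*1/6 = 10/39

10/39


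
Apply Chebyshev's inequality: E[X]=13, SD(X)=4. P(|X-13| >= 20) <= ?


k = 20/4 = 5
Chebyshev: P(|X-mu| >= k*sigma) <= 1/k^2 = 1/5^2 = 1/25

1/25


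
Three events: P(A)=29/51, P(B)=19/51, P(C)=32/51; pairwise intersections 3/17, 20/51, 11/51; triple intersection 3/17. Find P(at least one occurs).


P(A∪B∪C) = P(A)+P(B)+P(C) - P(AB)-P(AC)-P(BC) + P(ABC)
= 29/51+19/51+32/51 - 3/17-20/51-11/51 + 3/17
= 49/51

49/51


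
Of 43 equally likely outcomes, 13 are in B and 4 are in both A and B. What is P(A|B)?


P(A|B) = P(A∩B)/P(B) = (4/43)/(13/43) = 4/13

4/13


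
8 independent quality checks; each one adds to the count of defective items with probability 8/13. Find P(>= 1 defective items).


P(at least one) = 1 - P(none)
P(none) = (1 - 8/13)^8 = (5/13)^8 = 390625/815730721
P(at least one) = 1 - 390625/815730721 = 815340096/815730721

815340096/815730721


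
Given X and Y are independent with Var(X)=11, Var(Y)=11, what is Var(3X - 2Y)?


Independence => Cov(X,Y)=0
Var(3X - 2Y) = 3^2*Var(X) + (-2)^2*Var(Y)
= 9*11 + 4*11 = 143

143


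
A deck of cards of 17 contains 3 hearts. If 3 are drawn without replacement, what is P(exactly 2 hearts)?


P(X=2) = C(3,2)*C(14,1) / C(17,3)
= 3*14 / 680
= 42/680 = 21/340

21/340


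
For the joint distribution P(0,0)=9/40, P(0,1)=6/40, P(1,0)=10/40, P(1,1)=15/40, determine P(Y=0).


P(Y=0) = P(0,0)+P(1,0) = 9/40 + 10/40 = 19/40

19/40


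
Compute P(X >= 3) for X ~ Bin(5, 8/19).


P(X>=3) = P(X=3) + P(X=4) + P(X=5)
= 619520/2476099 + 225280/2476099 + 32768/2476099
= 877568/2476099

877568/2476099


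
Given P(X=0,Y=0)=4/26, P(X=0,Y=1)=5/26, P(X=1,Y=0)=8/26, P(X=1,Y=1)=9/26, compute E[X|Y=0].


P(Y=0) = 12/26
E[X|Y=0] = (0*4 + 1*8)/12 = 8/12 = 2/3

2/3


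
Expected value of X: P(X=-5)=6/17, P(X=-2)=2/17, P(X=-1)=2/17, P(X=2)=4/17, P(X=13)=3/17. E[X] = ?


E[X] = sum(x * P(x))
= -5*6/17 - 2*2/17 - 1*2/17 + 2*4/17 + 13*3/17
= 11/17

11/17


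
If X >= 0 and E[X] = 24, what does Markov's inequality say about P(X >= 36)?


Markov: P(X >= a) <= E[X]/a
P(X >= 36) <= 24/36 = 2/3

2/3


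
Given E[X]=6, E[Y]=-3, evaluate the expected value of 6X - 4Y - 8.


E[6X - 4Y - 8] = 6*E[X] - 4*E[Y] - 8
= (6)*(6) + (-4)*(-3) + (-8)
= 36 + 12 - 8 = 40

40


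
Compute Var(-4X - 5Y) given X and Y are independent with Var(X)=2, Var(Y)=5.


Independence => Cov(X,Y)=0
Var(-4X - 5Y) = (-4)^2*Var(X) + (-5)^2*Var(Y)
= 16*2 + 25*5 = 157

157


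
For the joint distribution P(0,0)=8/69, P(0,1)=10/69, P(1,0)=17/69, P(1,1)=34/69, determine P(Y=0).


P(Y=0) = P(0,0)+P(1,0) = 8/69 + 17/69 = 25/69

25/69


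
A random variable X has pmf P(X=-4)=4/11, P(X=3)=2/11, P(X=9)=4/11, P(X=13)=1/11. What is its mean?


E[X] = sum(x * P(x))
= -4*4/11 + 3*2/11 + 9*4/11 + 13*1/11
= 39/11

39/11


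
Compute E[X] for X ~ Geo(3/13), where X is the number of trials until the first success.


For geometric (trials until first success), E[X] = 1/p = 1/(3/13) = 13/3

13/3


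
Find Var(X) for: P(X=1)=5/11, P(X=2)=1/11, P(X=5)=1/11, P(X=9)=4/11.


E[X] = 48/11, E[X^2] = 358/11
Var(X) = E[X^2] - (E[X])^2 = 358/11 - (48/11)^2 = 1634/121

1634/121


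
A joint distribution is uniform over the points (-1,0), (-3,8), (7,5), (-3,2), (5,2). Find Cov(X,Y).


E[X]=1, E[Y]=17/5, E[XY]=3
Cov(X,Y) = E[XY] - E[X]E[Y] = 3 - 1*17/5 = -2/5

-2/5


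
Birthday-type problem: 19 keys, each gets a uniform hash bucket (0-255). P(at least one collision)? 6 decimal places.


P(all different) = prod((256-i)/256 for i=0..18) = 0.504258
P(at least one match) = 1 - 0.504258 = 0.495742

0.495742


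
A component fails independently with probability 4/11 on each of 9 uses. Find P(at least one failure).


P(at least one) = 1 - P(none)
P(none) = (1 - 4/11)^9 = (7/11)^9 = 40353607/2357947691
P(at least one) = 1 - 40353607/2357947691 = 2317594084/2357947691

2317594084/2357947691


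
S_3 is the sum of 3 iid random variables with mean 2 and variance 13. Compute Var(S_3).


By independence, Var(S_n) = n*Var(X_1) = 3*13 = 39

39


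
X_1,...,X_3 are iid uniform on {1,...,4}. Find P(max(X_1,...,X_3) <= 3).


P(max <= 3) = P(all X_i <= 3) = (P(X_1 <= 3))^3
= (3/4)^3 = 27/64

27/64


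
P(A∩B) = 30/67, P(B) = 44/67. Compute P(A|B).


P(A|B) = P(A∩B)/P(B) = (30/67)/(44/67) = 30/44 = 15/22

15/22


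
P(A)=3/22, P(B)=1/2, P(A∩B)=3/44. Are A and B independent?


P(A)*P(B) = 3/22*1/2 = 3/44
P(A∩B) = 3/44, which equals P(A)P(B), so independent

Yes, A and B are independent


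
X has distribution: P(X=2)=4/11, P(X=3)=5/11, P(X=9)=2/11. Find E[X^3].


E[X^3] = sum(g(x)*P(x))
= 8*4/11 + 27*5/11 + 729*2/11
= 1625/11

1625/11


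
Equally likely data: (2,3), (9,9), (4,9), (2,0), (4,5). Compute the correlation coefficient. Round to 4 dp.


Cov(X,Y) = 6.7600, Var(X) = 6.5600, Var(Y) = 12.1600
rho = Cov/(sqrt(VarX)*sqrt(VarY)) = 0.7569

0.7569


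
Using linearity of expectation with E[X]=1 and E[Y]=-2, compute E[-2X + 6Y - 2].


E[-2X + 6Y - 2] = -2*E[X] + 6*E[Y] - 2
= (-2)*(1) + (6)*(-2) + (-2)
= -2 - 12 - 2 = -16

-16


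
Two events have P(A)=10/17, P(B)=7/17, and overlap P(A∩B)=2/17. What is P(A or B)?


P(A∪B) = P(A) + P(B) - P(A∩B)
= 10/17 + 7/17 - 2/17 = 15/17

15/17


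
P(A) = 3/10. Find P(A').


P(A') = 1 - P(A) = 1 - 3/10 = 7/10

7/10


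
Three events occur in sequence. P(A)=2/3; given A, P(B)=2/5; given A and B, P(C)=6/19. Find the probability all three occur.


P(A∩B∩C) = P(A) * P(B|A) * P(C|A∩B)
= 2/3 * 2/5 * 6/19
= 4/15 * 6/19 = 8/95

8/95


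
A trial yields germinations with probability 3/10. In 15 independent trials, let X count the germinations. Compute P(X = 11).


P(X=11) = C(15,11) * p^11 * (1-p)^4
= 1365 * 177147/100000000000 * 2401/10000
= 116115075531/200000000000000

116115075531/200000000000000


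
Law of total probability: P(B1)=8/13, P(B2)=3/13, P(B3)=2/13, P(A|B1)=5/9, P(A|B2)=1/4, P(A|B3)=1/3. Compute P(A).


P(A) = P(A|B1)P(B1) + P(A|B2)P(B2) + P(A|B3)P(B3)
= 5/9*8/13 + 1/4*3/13 + 1/3*2/13
= 40/117 + 3/52 + 2/39 = 211/468

211/468


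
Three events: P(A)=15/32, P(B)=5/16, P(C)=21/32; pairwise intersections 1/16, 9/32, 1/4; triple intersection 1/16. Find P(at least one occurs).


P(A∪B∪C) = P(A)+P(B)+P(C) - P(AB)-P(AC)-P(BC) + P(ABC)
= 15/32+5/16+21/32 - 1/16-9/32-1/4 + 1/16
= 29/32

29/32


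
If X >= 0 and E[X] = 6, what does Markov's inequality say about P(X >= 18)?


Markov: P(X >= a) <= E[X]/a
P(X >= 18) <= 6/18 = 1/3

1/3


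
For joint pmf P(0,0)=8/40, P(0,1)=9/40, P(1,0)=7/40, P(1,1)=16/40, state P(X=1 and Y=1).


Read from table: P(X=1, Y=1) = 16/40 = 2/5

2/5


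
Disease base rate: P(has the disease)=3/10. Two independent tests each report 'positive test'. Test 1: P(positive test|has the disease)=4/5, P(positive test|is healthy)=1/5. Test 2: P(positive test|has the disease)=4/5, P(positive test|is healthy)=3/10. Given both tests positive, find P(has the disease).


After test 1: P(+) = 4/5*3/10 + 1/5*7/10 = 19/50
P(B|+) = (6/25)/(19/50) = 12/19
After test 2 (use post1 as new prior): P(+) = 4/5*12/19 + 3/10*7/19 = 117/190
P(B|+,+) = (48/95)/(117/190) = 32/39

32/39


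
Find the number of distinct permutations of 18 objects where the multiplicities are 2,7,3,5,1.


18! = 6402373705728000
Denominator: 2!=2 * 7!=5040 * 3!=6 * 5!=120 * 1!=1
Coefficient = 6402373705728000 / 7257600 = 882161280

882161280


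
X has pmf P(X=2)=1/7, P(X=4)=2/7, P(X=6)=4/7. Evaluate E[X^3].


E[X^3] = sum(x^3 * P(x))
= 8*1/7 + 64*2/7 + 216*4/7
= 1000/7

1000/7


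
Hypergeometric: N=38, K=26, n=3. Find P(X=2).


P(X=2) = C(26,2)*C(12,1) / C(38,3)
= 325*12 / 8436
= 3900/8436 = 325/703

325/703


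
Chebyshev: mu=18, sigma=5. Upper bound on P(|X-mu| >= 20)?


k = 20/5 = 4
Chebyshev: P(|X-mu| >= k*sigma) <= 1/k^2 = 1/4^2 = 1/16

1/16


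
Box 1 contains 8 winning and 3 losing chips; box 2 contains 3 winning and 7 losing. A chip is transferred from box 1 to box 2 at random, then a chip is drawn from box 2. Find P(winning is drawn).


P(transfer winning) = 8/11; P(transfer losing) = 3/11
If winning transferred: Urn II has 4 winning of 11, so P(winning|winning moved) = 4/11
If losing transferred: Urn II has 3 winning of 11, so P(winning|losing moved) = 3/11
By total probability: P(winning) = 8/11*4/11 + 3/11*3/11 = 41/121

41/121


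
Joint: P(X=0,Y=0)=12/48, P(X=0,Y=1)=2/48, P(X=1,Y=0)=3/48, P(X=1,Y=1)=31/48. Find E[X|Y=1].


P(Y=1) = 33/48
E[X|Y=1] = (0*2 + 1*31)/33 = 31/33

31/33


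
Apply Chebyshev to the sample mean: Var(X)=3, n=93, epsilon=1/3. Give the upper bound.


Var(Xbar) = Var(X)/n = 3/93
Chebyshev: P(|Xbar-mu| >= 1/3) <= Var(Xbar)/(1/3)^2 = (1/31)/(1/9) = 9/31

9/31


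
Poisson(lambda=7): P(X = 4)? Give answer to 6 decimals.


P(X=4) = e^(-7) * 7^4 / 4!
≈ 0.0009118819656 * 2401 / 24
≈ 0.091226

0.091226


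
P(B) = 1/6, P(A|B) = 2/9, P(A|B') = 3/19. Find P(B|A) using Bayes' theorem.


P(A) = P(A|B)P(B) + P(A|B')P(B') = 2/9*1/6 + 3/19*5/6 = 173/1026
P(B|A) = P(A|B)P(B)/P(A) = (1/27)/(173/1026) = 38/173

38/173


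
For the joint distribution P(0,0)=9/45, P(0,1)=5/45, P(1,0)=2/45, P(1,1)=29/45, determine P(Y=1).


P(Y=1) = P(0,1)+P(1,1) = 5/45 + 29/45 = 34/45

34/45


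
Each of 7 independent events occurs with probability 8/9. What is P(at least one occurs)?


P(at least one) = 1 - P(none)
P(none) = (1 - 8/9)^7 = (1/9)^7 = 1/4782969
P(at least one) = 1 - 1/4782969 = 4782968/4782969

4782968/4782969


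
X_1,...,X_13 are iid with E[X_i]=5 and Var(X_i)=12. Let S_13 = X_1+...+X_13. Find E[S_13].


E[S_n] = n*E[X_1] = 13*5 = 65

65


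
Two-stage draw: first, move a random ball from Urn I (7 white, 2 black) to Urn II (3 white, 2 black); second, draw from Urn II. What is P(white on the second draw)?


P(transfer white) = 7/9; P(transfer black) = 2/9
If white transferred: Urn II has 4 white of 6, so P(white|white moved) = 2/3
If black transferred: Urn II has 3 white of 6, so P(white|black moved) = 1/2
By total probability: P(white) = 7/9*2/3 + 2/9*1/2 = 17/27

17/27


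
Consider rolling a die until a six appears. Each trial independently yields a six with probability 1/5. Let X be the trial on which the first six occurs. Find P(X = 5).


P(X=5) = (1-p)^4 * p = (4/5)^4 * 1/5
= 256/625 * 1/5 = 256/3125

256/3125


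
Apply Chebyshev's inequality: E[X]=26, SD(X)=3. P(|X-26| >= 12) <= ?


k = 12/3 = 4
Chebyshev: P(|X-mu| >= k*sigma) <= 1/k^2 = 1/4^2 = 1/16

1/16


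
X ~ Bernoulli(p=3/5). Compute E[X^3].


For Bernoulli: X in {0,1}
E[X^3] = 0^3*(1-3/5) + 1^3*3/5 = 3/5

3/5


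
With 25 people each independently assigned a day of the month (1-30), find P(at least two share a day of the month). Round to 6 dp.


P(all different) = prod((30-i)/30 for i=0..24) = 0.000000
P(at least one match) = 1 - 0.000000 = 1.000000

1.000000


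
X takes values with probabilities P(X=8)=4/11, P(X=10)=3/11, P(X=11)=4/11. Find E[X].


E[X] = sum(x * P(x))
= 8*4/11 + 10*3/11 + 11*4/11
= 106/11

106/11


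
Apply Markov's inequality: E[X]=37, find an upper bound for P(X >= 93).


Markov: P(X >= a) <= E[X]/a
P(X >= 93) <= 37/93

37/93


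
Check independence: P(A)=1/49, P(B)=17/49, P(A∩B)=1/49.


P(A)*P(B) = 1/49*17/49 = 17/2401
P(A∩B) = 1/49 != 17/2401, so not independent

No, A and B are not independent


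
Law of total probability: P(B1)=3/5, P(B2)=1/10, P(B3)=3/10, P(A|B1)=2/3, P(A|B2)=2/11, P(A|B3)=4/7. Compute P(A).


P(A) = P(A|B1)P(B1) + P(A|B2)P(B2) + P(A|B3)P(B3)
= 2/3*3/5 + 2/11*1/10 + 4/7*3/10
= 2/5 + 1/55 + 6/35 = 227/385

227/385


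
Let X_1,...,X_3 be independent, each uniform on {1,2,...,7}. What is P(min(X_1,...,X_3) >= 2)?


P(min >= 2) = P(all X_i >= 2) = (P(X_1 >= 2))^3
= (6/7)^3 = 216/343

216/343


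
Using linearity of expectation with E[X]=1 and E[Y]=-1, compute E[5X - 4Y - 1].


E[5X - 4Y - 1] = 5*E[X] - 4*E[Y] - 1
= (5)*(1) + (-4)*(-1) + (-1)
= 5 + 4 - 1 = 8

8


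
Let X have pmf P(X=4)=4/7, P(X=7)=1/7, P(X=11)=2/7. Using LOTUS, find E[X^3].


E[X^3] = sum(g(x)*P(x))
= 64*4/7 + 343*1/7 + 1331*2/7
= 3261/7

3261/7


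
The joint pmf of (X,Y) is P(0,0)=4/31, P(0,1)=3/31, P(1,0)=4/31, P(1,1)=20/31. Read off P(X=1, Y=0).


Read from table: P(X=1, Y=0) = 4/31

4/31


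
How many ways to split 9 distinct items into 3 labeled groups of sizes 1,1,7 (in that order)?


9! = 362880
Denominator: 1!=1 * 1!=1 * 7!=5040
Coefficient = 362880 / 5040 = 72

72


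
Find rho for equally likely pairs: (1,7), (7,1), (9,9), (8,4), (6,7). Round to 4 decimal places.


Cov(X,Y) = -0.9200, Var(X) = 7.7600, Var(Y) = 7.8400
rho = Cov/(sqrt(VarX)*sqrt(VarY)) = -0.1180

-0.1180


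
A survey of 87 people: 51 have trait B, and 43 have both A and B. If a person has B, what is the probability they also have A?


P(A|B) = P(A∩B)/P(B) = (43/87)/(51/87) = 43/51

43/51


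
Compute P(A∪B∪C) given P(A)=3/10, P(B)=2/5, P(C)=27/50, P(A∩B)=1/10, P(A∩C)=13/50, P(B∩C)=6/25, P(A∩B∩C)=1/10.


P(A∪B∪C) = P(A)+P(B)+P(C) - P(AB)-P(AC)-P(BC) + P(ABC)
= 3/10+2/5+27/50 - 1/10-13/50-6/25 + 1/10
= 37/50

37/50


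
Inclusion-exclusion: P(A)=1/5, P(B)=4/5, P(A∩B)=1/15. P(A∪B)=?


P(A∪B) = P(A) + P(B) - P(A∩B)
= 1/5 + 4/5 - 1/15 = 14/15

14/15


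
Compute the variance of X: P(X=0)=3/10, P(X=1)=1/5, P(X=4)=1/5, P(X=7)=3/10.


E[X] = 31/10, E[X^2] = 181/10
Var(X) = E[X^2] - (E[X])^2 = 181/10 - (31/10)^2 = 849/100

849/100


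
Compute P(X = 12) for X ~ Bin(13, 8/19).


P(X=12) = C(13,12) * p^12 * (1-p)^1
= 13 * 68719476736/2213314919066161 * 11/19
= 9826885173248/42052983462257059

9826885173248/42052983462257059


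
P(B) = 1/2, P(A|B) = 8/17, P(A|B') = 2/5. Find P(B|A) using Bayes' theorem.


P(A) = P(A|B)P(B) + P(A|B')P(B') = 8/17*1/2 + 2/5*1/2 = 37/85
P(B|A) = P(A|B)P(B)/P(A) = (4/17)/(37/85) = 20/37

20/37


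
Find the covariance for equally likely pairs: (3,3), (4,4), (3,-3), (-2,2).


E[X]=2, E[Y]=3/2, E[XY]=3
Cov(X,Y) = E[XY] - E[X]E[Y] = 3 - 2*3/2 = 0

0


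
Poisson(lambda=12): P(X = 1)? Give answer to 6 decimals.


P(X=1) = e^(-12) * 12^1 / 1!
≈ 0.000006144212353 * 12 / 1
≈ 0.000074

0.000074


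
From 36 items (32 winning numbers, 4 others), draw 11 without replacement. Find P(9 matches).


P(X=9) = C(32,9)*C(4,2) / C(36,11)
= 28048800*6 / 600805296
= 168292800/600805296 = 100/357

100/357


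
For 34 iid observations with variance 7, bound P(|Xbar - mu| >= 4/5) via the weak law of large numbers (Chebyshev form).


Var(Xbar) = Var(X)/n = 7/34
Chebyshev: P(|Xbar-mu| >= 4/5) <= Var(Xbar)/(4/5)^2 = (7/34)/(16/25) = 175/544

175/544


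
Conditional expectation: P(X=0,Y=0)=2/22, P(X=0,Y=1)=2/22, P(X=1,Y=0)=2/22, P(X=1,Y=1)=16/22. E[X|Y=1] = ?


P(Y=1) = 18/22
E[X|Y=1] = (0*2 + 1*16)/18 = 16/18 = 8/9

8/9


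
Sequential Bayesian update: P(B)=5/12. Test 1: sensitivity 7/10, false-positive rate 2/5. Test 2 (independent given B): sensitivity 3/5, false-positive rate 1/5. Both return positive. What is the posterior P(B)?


After test 1: P(+) = 7/10*5/12 + 2/5*7/12 = 21/40
P(B|+) = (7/24)/(21/40) = 5/9
After test 2 (use post1 as new prior): P(+) = 3/5*5/9 + 1/5*4/9 = 19/45
P(B|+,+) = (1/3)/(19/45) = 15/19

15/19


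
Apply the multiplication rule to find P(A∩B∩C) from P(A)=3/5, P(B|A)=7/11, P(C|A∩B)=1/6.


P(A∩B∩C) = P(A) * P(B|A) * P(C|A∩B)
= 3/5 * 7/11 * 1/6
= 21/55 * 1/6 = 7/110

7/110


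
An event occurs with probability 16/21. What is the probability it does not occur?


P(A') = 1 - P(A) = 1 - 16/21 = 5/21

5/21


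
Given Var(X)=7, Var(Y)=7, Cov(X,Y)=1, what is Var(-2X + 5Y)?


Var(-2X + 5Y) = (-2)^2*Var(X) + 5^2*Var(Y) + 2*(-2)*5*Cov(X,Y)
= 4*7 + 25*7 - 20*1
= 28 + 175 - 20 = 183

183


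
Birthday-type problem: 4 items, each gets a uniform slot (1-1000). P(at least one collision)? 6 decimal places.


P(all different) = prod((1000-i)/1000 for i=0..3) = 0.994011
P(at least one match) = 1 - 0.994011 = 0.005989

0.005989


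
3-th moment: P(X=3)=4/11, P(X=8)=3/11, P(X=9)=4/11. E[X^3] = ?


E[X^3] = sum(x^3 * P(x))
= 27*4/11 + 512*3/11 + 729*4/11
= 4560/11

4560/11


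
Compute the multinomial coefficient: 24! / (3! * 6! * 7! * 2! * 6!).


24! = 620448401733239439360000
Denominator: 3!=6 * 6!=720 * 7!=5040 * 2!=2 * 6!=720
Coefficient = 620448401733239439360000 / 31352832000 = 19789229940480

19789229940480


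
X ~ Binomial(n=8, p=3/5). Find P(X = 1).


P(X=1) = C(8,1) * p^1 * (1-p)^7
= 8 * 3/5 * 128/78125
= 3072/390625

3072/390625


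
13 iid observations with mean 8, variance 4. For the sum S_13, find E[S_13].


E[S_n] = n*E[X_1] = 13*8 = 104

104


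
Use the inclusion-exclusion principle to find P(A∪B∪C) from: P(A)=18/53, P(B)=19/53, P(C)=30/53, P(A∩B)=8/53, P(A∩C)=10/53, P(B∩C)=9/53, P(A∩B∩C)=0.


P(A∪B∪C) = P(A)+P(B)+P(C) - P(AB)-P(AC)-P(BC) + P(ABC)
= 18/53+19/53+30/53 - 8/53-10/53-9/53 + 0
= 40/53

40/53


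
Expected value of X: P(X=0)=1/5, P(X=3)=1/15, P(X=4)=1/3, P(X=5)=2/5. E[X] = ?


E[X] = sum(x * P(x))
= 0*1/5 + 3*1/15 + 4*1/3 + 5*2/5
= 53/15

53/15


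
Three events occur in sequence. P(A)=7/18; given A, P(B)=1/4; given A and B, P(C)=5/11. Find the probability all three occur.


P(A∩B∩C) = P(A) * P(B|A) * P(C|A∩B)
= 7/18 * 1/4 * 5/11
= 7/72 * 5/11 = 35/792

35/792


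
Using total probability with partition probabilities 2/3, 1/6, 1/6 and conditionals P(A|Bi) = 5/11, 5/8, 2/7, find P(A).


P(A) = P(A|B1)P(B1) + P(A|B2)P(B2) + P(A|B3)P(B3)
= 5/11*2/3 + 5/8*1/6 + 2/7*1/6
= 10/33 + 5/48 + 1/21 = 1681/3696

1681/3696


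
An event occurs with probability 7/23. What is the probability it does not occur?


P(A') = 1 - P(A) = 1 - 7/23 = 16/23

16/23


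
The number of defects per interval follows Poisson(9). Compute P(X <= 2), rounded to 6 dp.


P(X<=2) = e^(-9)*9^0/0! + e^(-9)*9^1/1! + e^(-9)*9^2/2!
≈ 0.0001234098 + 0.0011106882 + 0.0049980971
= 0.0062321951
≈ 0.006232

0.006232


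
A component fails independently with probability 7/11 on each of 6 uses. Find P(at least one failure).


P(at least one) = 1 - P(none)
P(none) = (1 - 7/11)^6 = (4/11)^6 = 4096/1771561
P(at least one) = 1 - 4096/1771561 = 1767465/1771561

1767465/1771561


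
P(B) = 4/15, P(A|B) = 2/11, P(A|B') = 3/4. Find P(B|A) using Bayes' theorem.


P(A) = P(A|B)P(B) + P(A|B')P(B') = 2/11*4/15 + 3/4*11/15 = 79/132
P(B|A) = P(A|B)P(B)/P(A) = (8/165)/(79/132) = 32/395

32/395


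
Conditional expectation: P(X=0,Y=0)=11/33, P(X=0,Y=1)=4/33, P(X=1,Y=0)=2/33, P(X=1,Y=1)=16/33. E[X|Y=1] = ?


P(Y=1) = 20/33
E[X|Y=1] = (0*4 + 1*16)/20 = 16/20 = 4/5

4/5


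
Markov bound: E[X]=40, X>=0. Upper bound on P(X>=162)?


Markov: P(X >= a) <= E[X]/a
P(X >= 162) <= 40/162 = 20/81

20/81


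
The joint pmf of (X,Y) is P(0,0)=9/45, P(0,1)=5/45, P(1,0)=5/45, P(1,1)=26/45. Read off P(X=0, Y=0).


Read from table: P(X=0, Y=0) = 9/45 = 1/5

1/5


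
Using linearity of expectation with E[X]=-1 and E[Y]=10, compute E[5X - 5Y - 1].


E[5X - 5Y - 1] = 5*E[X] - 5*E[Y] - 1
= (5)*(-1) + (-5)*(10) + (-1)
= -5 - 50 - 1 = -56

-56


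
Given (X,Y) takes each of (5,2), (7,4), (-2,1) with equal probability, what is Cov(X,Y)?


E[X]=10/3, E[Y]=7/3, E[XY]=12
Cov(X,Y) = E[XY] - E[X]E[Y] = 12 - 10/3*7/3 = 38/9

38/9


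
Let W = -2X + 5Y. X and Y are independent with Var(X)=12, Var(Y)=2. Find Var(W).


Independence => Cov(X,Y)=0
Var(-2X + 5Y) = (-2)^2*Var(X) + 5^2*Var(Y)
= 4*12 + 25*2 = 98

98


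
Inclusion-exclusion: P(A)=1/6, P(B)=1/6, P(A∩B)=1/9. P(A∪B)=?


P(A∪B) = P(A) + P(B) - P(A∩B)
= 1/6 + 1/6 - 1/9 = 2/9

2/9


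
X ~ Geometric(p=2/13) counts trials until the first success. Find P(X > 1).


P(X > 1) = P(first 1 trials all fail) = (1-p)^1 = (11/13)^1 = 11/13

11/13


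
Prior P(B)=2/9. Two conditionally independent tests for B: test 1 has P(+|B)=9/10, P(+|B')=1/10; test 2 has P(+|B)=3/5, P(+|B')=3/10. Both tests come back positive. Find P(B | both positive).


After test 1: P(+) = 9/10*2/9 + 1/10*7/9 = 5/18
P(B|+) = (1/5)/(5/18) = 18/25
After test 2 (use post1 as new prior): P(+) = 3/5*18/25 + 3/10*7/25 = 129/250
P(B|+,+) = (54/125)/(129/250) = 36/43

36/43


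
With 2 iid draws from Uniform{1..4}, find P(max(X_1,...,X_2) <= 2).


P(max <= 2) = P(all X_i <= 2) = (P(X_1 <= 2))^2
= (2/4)^2 = (1/2)^2 = 1/4

1/4


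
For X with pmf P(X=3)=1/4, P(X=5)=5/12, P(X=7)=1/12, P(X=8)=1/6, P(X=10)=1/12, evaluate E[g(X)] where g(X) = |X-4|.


E[|X-4|] = sum(g(x)*P(x))
= 1*1/4 + 1*5/12 + 3*1/12 + 4*1/6 + 6*1/12
= 25/12

25/12


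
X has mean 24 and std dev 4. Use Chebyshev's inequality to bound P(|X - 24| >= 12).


k = 12/4 = 3
Chebyshev: P(|X-mu| >= k*sigma) <= 1/k^2 = 1/3^2 = 1/9

1/9


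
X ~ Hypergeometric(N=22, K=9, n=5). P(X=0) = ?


P(X=0) = C(9,0)*C(13,5) / C(22,5)
= 1*1287 / 26334
= 1287/26334 = 13/266

13/266


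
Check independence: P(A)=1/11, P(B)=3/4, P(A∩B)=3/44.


P(A)*P(B) = 1/11*3/4 = 3/44
P(A∩B) = 3/44, which equals P(A)P(B), so independent

Yes, A and B are independent


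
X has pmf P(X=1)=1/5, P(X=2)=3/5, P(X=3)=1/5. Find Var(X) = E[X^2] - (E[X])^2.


E[X] = 2, E[X^2] = 22/5
Var(X) = E[X^2] - (E[X])^2 = 22/5 - (2)^2 = 2/5

2/5


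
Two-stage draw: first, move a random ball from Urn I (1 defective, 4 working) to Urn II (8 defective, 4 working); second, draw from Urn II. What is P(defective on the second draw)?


P(transfer defective) = 1/5; P(transfer working) = 4/5
If defective transferred: Urn II has 9 defective of 13, so P(defective|defective moved) = 9/13
If working transferred: Urn II has 8 defective of 13, so P(defective|working moved) = 8/13
By total probability: P(defective) = 1/5*9/13 + 4/5*8/13 = 41/65

41/65


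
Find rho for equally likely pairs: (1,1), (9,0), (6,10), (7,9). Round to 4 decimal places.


Cov(X,Y) = 2.2500, Var(X) = 8.6875, Var(Y) = 20.5000
rho = Cov/(sqrt(VarX)*sqrt(VarY)) = 0.1686

0.1686


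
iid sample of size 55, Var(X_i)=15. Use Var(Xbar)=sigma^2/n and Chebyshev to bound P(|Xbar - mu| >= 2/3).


Var(Xbar) = Var(X)/n = 15/55
Chebyshev: P(|Xbar-mu| >= 2/3) <= Var(Xbar)/(2/3)^2 = (3/11)/(4/9) = 27/44

27/44


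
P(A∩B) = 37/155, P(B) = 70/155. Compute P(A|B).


P(A|B) = P(A∩B)/P(B) = (37/155)/(70/155) = 37/70

37/70


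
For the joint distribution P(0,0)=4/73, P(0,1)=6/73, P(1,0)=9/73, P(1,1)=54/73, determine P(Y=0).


P(Y=0) = P(0,0)+P(1,0) = 4/73 + 9/73 = 13/73

13/73


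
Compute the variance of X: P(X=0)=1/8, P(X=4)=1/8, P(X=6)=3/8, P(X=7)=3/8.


E[X] = 43/8, E[X^2] = 271/8
Var(X) = E[X^2] - (E[X])^2 = 271/8 - (43/8)^2 = 319/64

319/64


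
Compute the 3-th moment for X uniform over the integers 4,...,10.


E[X^3] = (1/7) * sum(x^3 for x=4..10)
= 2989/7 = 427

427


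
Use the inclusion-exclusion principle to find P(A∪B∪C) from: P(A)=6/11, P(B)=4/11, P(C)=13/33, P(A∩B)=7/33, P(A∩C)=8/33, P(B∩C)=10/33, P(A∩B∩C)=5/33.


P(A∪B∪C) = P(A)+P(B)+P(C) - P(AB)-P(AC)-P(BC) + P(ABC)
= 6/11+4/11+13/33 - 7/33-8/33-10/33 + 5/33
= 23/33

23/33


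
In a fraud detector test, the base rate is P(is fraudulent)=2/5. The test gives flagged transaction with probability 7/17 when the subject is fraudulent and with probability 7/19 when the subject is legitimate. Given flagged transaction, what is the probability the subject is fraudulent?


P(A) = P(A|B)P(B) + P(A|B')P(B') = 7/17*2/5 + 7/19*3/5 = 623/1615
P(B|A) = P(A|B)P(B)/P(A) = (14/85)/(623/1615) = 38/89

38/89


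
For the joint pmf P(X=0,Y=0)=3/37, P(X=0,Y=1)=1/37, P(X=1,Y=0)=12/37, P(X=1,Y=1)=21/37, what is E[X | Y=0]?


P(Y=0) = 15/37
E[X|Y=0] = (0*3 + 1*12)/15 = 12/15 = 4/5

4/5


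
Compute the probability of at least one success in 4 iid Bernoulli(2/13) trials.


P(at least one) = 1 - P(none)
P(none) = (1 - 2/13)^4 = (11/13)^4 = 14641/28561
P(at least one) = 1 - 14641/28561 = 13920/28561

13920/28561


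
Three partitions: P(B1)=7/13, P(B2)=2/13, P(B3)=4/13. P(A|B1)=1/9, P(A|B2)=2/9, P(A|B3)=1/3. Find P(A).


P(A) = P(A|B1)P(B1) + P(A|B2)P(B2) + P(A|B3)P(B3)
= 1/9*7/13 + 2/9*2/13 + 1/3*4/13
= 7/117 + 4/117 + 4/39 = 23/117

23/117


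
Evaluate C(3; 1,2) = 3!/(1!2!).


3! = 6
Denominator: 1!=1 * 2!=2
Coefficient = 6 / 2 = 3

3


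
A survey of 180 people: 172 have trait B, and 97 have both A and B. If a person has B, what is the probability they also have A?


P(A|B) = P(A∩B)/P(B) = (97/180)/(172/180) = 97/172

97/172


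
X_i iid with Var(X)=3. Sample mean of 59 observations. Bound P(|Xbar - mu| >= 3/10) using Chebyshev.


Var(Xbar) = Var(X)/n = 3/59
Chebyshev: P(|Xbar-mu| >= 3/10) <= Var(Xbar)/(3/10)^2 = (3/59)/(9/100) = 100/177

100/177


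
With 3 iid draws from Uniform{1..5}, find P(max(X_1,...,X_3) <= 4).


P(max <= 4) = P(all X_i <= 4) = (P(X_1 <= 4))^3
= (4/5)^3 = 64/125

64/125


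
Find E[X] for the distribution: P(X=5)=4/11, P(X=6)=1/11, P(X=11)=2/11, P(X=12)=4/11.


E[X] = sum(x * P(x))
= 5*4/11 + 6*1/11 + 11*2/11 + 12*4/11
= 96/11

96/11


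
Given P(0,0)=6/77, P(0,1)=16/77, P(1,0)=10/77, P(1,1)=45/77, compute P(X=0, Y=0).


Read from table: P(X=0, Y=0) = 6/77

6/77


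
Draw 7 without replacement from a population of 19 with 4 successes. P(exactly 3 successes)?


P(X=3) = C(4,3)*C(15,4) / C(19,7)
= 4*1365 / 50388
= 5460/50388 = 35/323

35/323


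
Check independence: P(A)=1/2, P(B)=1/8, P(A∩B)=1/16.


P(A)*P(B) = 1/2*1/8 = 1/16
P(A∩B) = 1/16, which equals P(A)P(B), so independent

Yes, A and B are independent


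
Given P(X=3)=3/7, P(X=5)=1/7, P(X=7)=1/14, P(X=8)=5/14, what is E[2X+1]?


E[2X+1] = sum(g(x)*P(x))
= 7*3/7 + 11*1/7 + 15*1/14 + 17*5/14
= 82/7

82/7


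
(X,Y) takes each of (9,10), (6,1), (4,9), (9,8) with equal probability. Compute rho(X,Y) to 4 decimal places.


Cov(X,Y) = 2.0000, Var(X) = 4.5000, Var(Y) = 12.5000
rho = Cov/(sqrt(VarX)*sqrt(VarY)) = 0.2667

0.2667


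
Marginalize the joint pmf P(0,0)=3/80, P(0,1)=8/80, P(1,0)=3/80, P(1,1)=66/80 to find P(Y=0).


P(Y=0) = P(0,0)+P(1,0) = 3/80 + 3/80 = 6/80 = 3/40

3/40


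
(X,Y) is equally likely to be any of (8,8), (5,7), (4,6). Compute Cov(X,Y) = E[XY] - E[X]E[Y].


E[X]=17/3, E[Y]=7, E[XY]=41
Cov(X,Y) = E[XY] - E[X]E[Y] = 41 - 17/3*7 = 4/3

4/3


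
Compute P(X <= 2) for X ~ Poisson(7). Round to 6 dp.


P(X<=2) = e^(-7)*7^0/0! + e^(-7)*7^1/1! + e^(-7)*7^2/2!
≈ 0.0009118820 + 0.0063831738 + 0.0223411082
= 0.0296361640
≈ 0.029636

0.029636


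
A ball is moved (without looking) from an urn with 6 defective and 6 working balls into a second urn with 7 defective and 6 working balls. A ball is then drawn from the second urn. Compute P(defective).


P(transfer defective) = 6/12 = 1/2; P(transfer working) = 1/2
If defective transferred: Urn II has 8 defective of 14, so P(defective|defective moved) = 4/7
If working transferred: Urn II has 7 defective of 14, so P(defective|working moved) = 1/2
By total probability: P(defective) = 1/2*4/7 + 1/2*1/2 = 15/28

15/28


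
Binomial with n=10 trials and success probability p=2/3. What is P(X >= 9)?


P(X>=9) = P(X=9) + P(X=10)
= 5120/59049 + 1024/59049
= 2048/19683

2048/19683


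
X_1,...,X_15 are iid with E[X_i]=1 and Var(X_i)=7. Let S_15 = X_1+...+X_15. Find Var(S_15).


By independence, Var(S_n) = n*Var(X_1) = 15*7 = 105

105


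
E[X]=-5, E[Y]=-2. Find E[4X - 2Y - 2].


E[4X - 2Y - 2] = 4*E[X] - 2*E[Y] - 2
= (4)*(-5) + (-2)*(-2) + (-2)
= -20 + 4 - 2 = -18

-18


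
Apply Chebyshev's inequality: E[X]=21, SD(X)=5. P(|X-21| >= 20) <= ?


k = 20/5 = 4
Chebyshev: P(|X-mu| >= k*sigma) <= 1/k^2 = 1/4^2 = 1/16

1/16
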